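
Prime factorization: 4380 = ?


4380 / 2 = 2190
2190 / 2 = 1095
1095 / 3 = 365
365 / 5 = 73
73 / 73 = 1
4380 = 2^2 × 3 × 5 × 73


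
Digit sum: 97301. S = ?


9 + 7 + 3 + 0 + 1 = 20


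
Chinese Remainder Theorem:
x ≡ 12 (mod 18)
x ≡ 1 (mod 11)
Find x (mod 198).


M = 18*11 = 198
M1 = M/18 = 11, M2 = M/11 = 18
M1^(-1) mod 18 = 5, M2^(-1) mod 11 = 8
x = 12*11*5 + 1*18*8 = 804
804 mod 198 = 12
Check: 12 mod 18 = 12 ✓, 12 mod 11 = 1 ✓

x ≡ 12 (mod 198)


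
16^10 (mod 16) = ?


16^1 mod 16 = 0
16^2 mod 16 = 0
16^3 mod 16 = 0
16^4 mod 16 = 0
16^5 mod 16 = 0
16^6 mod 16 = 0
16^7 mod 16 = 0
16^8 mod 16 = 0
16^9 mod 16 = 0
16^10 mod 16 = 0


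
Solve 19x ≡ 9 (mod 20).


GCD(19, 20) = 1, unique solution
a^(-1) mod 20 = 19
x = 19 * 9 mod 20 = 11

x ≡ 11 (mod 20)


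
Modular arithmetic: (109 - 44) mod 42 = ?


109 - 44 = 65
65 mod 42 = 23


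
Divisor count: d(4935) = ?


4935 = 3^1 × 5^1 × 7^1 × 47^1
d(4935) = (1+1) × (1+1) × (1+1) × (1+1) = 16

16 divisors


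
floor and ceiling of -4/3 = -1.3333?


-4/3 = -1.3333
floor = -2
ceil = -1

floor = -2, ceil = -1


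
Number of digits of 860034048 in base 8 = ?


860034048 in base 8 = 6320612000
Number of digits = 10

10 digits (base 8)


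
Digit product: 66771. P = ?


6 × 6 × 7 × 7 × 1 = 1764


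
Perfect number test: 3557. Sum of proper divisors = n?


Proper divisors of 3557: 1
Sum = 1 = 1

No, 3557 is not perfect (1 ≠ 3557)


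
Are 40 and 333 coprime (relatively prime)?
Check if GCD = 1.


Euclidean algorithm:
333 = 8 * 40 + 13
40 = 3 * 13 + 1
13 = 13 * 1 + 0
GCD(40, 333) = 1

Yes, coprime (GCD = 1)


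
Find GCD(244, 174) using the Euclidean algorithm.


244 = 1 * 174 + 70
174 = 2 * 70 + 34
70 = 2 * 34 + 2
34 = 17 * 2 + 0
GCD = 2


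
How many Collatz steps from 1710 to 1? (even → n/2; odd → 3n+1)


1710 → 855 → 2566 → 1283 → 3850 → 1925 → 5776 → 2888 → 1444 → 722 → 361 → 1084 → 542 → 271 → 814 → 407 → 1222 → 611 → 1834 → 917 → 2752 → 1376 → 688 → 344 → 172 → 86 → 43 → 130 → 65 → 196 → 98 → 49 → 148 → 74 → 37 → 112 → 56 → 28 → 14 → 7 → 22 → 11 → 34 → 17 → 52 → 26 → 13 → 40 → 20 → 10 → 5 → 16 → 8 → 4 → 2 → 1
Total steps = 55

55 steps


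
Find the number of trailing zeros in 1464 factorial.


floor(1464/5) = 292
floor(1464/25) = 58
floor(1464/125) = 11
floor(1464/625) = 2
Total = 363

363 trailing zeros


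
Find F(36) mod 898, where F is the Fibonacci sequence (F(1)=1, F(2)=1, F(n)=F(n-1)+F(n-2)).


F(k) mod 898 for k=1..36:
1, 1, 2, 3, 5, 8, 13, 21, 34, 55, 89, 144, 233, 377, 610, 89, 699, 788, 589, 479, 170, 649, 819, 570, 491, 163, 654, 817, 573, 492, 167, 659, 826, 587, 515, 204
F(36) mod 898 = 204


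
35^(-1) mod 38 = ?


Use the extended Euclidean algorithm on (38, 35); each row r = 38*s + 35*t:
r=38, s=1, t=0
r=35, s=0, t=1
q=1: r=3, s=1, t=-1   [38*(1) + 35*(-1) = 3]
q=11: r=2, s=-11, t=12   [38*(-11) + 35*(12) = 2]
q=1: r=1, s=12, t=-13   [38*(12) + 35*(-13) = 1]
q=2: r=0, s=-35, t=38   [38*(-35) + 35*(38) = 0]
GCD = 1 with t = -13, so 35*(-13) ≡ 1 (mod 38)
Inverse = -13 mod 38 = 25
Check: 35 * 25 = 875 ≡ 1 (mod 38)

35^(-1) ≡ 25 (mod 38)


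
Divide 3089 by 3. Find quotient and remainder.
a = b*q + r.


3089 = 3 * 1029 + 2
Check: 3087 + 2 = 3089

q = 1029, r = 2


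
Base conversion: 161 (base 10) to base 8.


161 (base 10) = 161 (decimal)
161 (decimal) = 241 (base 8)


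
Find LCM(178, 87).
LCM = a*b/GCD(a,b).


GCD(178, 87) = 1
LCM = 178*87/1 = 15486/1 = 15486

LCM = 15486


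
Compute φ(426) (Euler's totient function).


426 = 2 × 3 × 71
Prime factors: 2, 3, 71
φ(426) = 426 × (1-1/2) × (1-1/3) × (1-1/71)
= 426 × 1/2 × 2/3 × 70/71 = 140

φ(426) = 140


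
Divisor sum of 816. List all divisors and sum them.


Divisors of 816: 1, 2, 3, 4, 6, 8, 12, 16, 17, 24, 34, 48, 51, 68, 102, 136, 204, 272, 408, 816
Sum = 1 + 2 + 3 + 4 + 6 + 8 + 12 + 16 + 17 + 24 + 34 + 48 + 51 + 68 + 102 + 136 + 204 + 272 + 408 + 816 = 2232

σ(816) = 2232


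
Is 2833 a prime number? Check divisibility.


Check divisors up to sqrt(2833) = 53.2259
No divisors found.
2833 is prime.

Yes, 2833 is prime


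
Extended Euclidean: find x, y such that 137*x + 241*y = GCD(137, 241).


Tabular extended Euclidean (each row: r = 137*s + 241*t):
r=137, s=1, t=0
r=241, s=0, t=1
q=0: r=137, s=1, t=0   [137*(1) + 241*(0) = 137]
q=1: r=104, s=-1, t=1   [137*(-1) + 241*(1) = 104]
q=1: r=33, s=2, t=-1   [137*(2) + 241*(-1) = 33]
q=3: r=5, s=-7, t=4   [137*(-7) + 241*(4) = 5]
q=6: r=3, s=44, t=-25   [137*(44) + 241*(-25) = 3]
q=1: r=2, s=-51, t=29   [137*(-51) + 241*(29) = 2]
q=1: r=1, s=95, t=-54   [137*(95) + 241*(-54) = 1]
q=2: r=0, s=-241, t=137   [137*(-241) + 241*(137) = 0]
GCD = 1; from the row with r=1: x=95, y=-54
Check: 137*(95) + 241*(-54) = 13015 - 13014 = 1

GCD = 1, x = 95, y = -54


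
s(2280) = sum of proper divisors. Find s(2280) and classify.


Proper divisors: 1, 2, 3, 4, 5, 6, 8, 10, 12, 15, 19, 20, 24, 30, 38, 40, 57, 60, 76, 95, 114, 120, 152, 190, 228, 285, 380, 456, 570, 760, 1140
Sum = 1 + 2 + 3 + 4 + 5 + 6 + 8 + 10 + 12 + 15 + 19 + 20 + 24 + 30 + 38 + 40 + 57 + 60 + 76 + 95 + 114 + 120 + 152 + 190 + 228 + 285 + 380 + 456 + 570 + 760 + 1140 = 4920
4920 > 2280 → abundant

s(2280) = 4920 (abundant)


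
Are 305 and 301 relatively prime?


Euclidean algorithm:
305 = 1 * 301 + 4
301 = 75 * 4 + 1
4 = 4 * 1 + 0
GCD(305, 301) = 1

Yes, coprime (GCD = 1)


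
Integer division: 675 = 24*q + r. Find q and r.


675 = 24 * 28 + 3
Check: 672 + 3 = 675

q = 28, r = 3


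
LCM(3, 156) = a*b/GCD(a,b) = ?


GCD(3, 156) = 3
LCM = 3*156/3 = 468/3 = 156

LCM = 156


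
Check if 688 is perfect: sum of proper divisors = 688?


Proper divisors of 688: 1, 2, 4, 8, 16, 43, 86, 172, 344
Sum = 1 + 2 + 4 + 8 + 16 + 43 + 86 + 172 + 344 = 676

No, 688 is not perfect (676 ≠ 688)


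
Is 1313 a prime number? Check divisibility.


1313 / 13 = 101 (exact division)
1313 is NOT prime.

No, 1313 is not prime


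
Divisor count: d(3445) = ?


3445 = 5^1 × 13^1 × 53^1
d(3445) = (1+1) × (1+1) × (1+1) = 8

8 divisors


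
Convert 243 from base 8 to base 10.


243 (base 8) = 163 (decimal)
163 (decimal) = 163 (base 10)


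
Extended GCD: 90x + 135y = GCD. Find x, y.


Tabular extended Euclidean (each row: r = 90*s + 135*t):
r=90, s=1, t=0
r=135, s=0, t=1
q=0: r=90, s=1, t=0   [90*(1) + 135*(0) = 90]
q=1: r=45, s=-1, t=1   [90*(-1) + 135*(1) = 45]
q=2: r=0, s=3, t=-2   [90*(3) + 135*(-2) = 0]
GCD = 45; from the row with r=45: x=-1, y=1
Check: 90*(-1) + 135*(1) = -90 + 135 = 45

GCD = 45, x = -1, y = 1


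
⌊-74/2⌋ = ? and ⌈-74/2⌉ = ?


-74/2 = -37.0000
floor = -37
ceil = -37

floor = -37, ceil = -37


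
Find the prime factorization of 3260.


3260 / 2 = 1630
1630 / 2 = 815
815 / 5 = 163
163 / 163 = 1
3260 = 2^2 × 5 × 163


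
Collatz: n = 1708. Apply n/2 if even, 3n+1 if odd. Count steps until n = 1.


1708 → 854 → 427 → 1282 → 641 → 1924 → 962 → 481 → 1444 → 722 → 361 → 1084 → 542 → 271 → 814 → 407 → 1222 → 611 → 1834 → 917 → 2752 → 1376 → 688 → 344 → 172 → 86 → 43 → 130 → 65 → 196 → 98 → 49 → 148 → 74 → 37 → 112 → 56 → 28 → 14 → 7 → 22 → 11 → 34 → 17 → 52 → 26 → 13 → 40 → 20 → 10 → 5 → 16 → 8 → 4 → 2 → 1
Total steps = 55

55 steps


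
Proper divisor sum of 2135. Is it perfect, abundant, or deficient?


Proper divisors: 1, 5, 7, 35, 61, 305, 427
Sum = 1 + 5 + 7 + 35 + 61 + 305 + 427 = 841
841 < 2135 → deficient

s(2135) = 841 (deficient)


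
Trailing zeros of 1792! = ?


floor(1792/5) = 358
floor(1792/25) = 71
floor(1792/125) = 14
floor(1792/625) = 2
Total = 445

445 trailing zeros


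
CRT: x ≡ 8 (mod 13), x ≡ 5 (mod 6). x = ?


M = 13*6 = 78
M1 = M/13 = 6, M2 = M/6 = 13
M1^(-1) mod 13 = 11, M2^(-1) mod 6 = 1
x = 8*6*11 + 5*13*1 = 593
593 mod 78 = 47
Check: 47 mod 13 = 8 ✓, 47 mod 6 = 5 ✓

x ≡ 47 (mod 78)


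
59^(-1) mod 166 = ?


Use the extended Euclidean algorithm on (166, 59); each row r = 166*s + 59*t:
r=166, s=1, t=0
r=59, s=0, t=1
q=2: r=48, s=1, t=-2   [166*(1) + 59*(-2) = 48]
q=1: r=11, s=-1, t=3   [166*(-1) + 59*(3) = 11]
q=4: r=4, s=5, t=-14   [166*(5) + 59*(-14) = 4]
q=2: r=3, s=-11, t=31   [166*(-11) + 59*(31) = 3]
q=1: r=1, s=16, t=-45   [166*(16) + 59*(-45) = 1]
q=3: r=0, s=-59, t=166   [166*(-59) + 59*(166) = 0]
GCD = 1 with t = -45, so 59*(-45) ≡ 1 (mod 166)
Inverse = -45 mod 166 = 121
Check: 59 * 121 = 7139 ≡ 1 (mod 166)

59^(-1) ≡ 121 (mod 166)


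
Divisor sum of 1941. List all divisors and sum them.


Divisors of 1941: 1, 3, 647, 1941
Sum = 1 + 3 + 647 + 1941 = 2592

σ(1941) = 2592


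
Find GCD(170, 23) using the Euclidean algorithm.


170 = 7 * 23 + 9
23 = 2 * 9 + 5
9 = 1 * 5 + 4
5 = 1 * 4 + 1
4 = 4 * 1 + 0
GCD = 1


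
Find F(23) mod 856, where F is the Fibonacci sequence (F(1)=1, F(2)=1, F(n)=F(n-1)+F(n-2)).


F(k) mod 856 for k=1..23:
1, 1, 2, 3, 5, 8, 13, 21, 34, 55, 89, 144, 233, 377, 610, 131, 741, 16, 757, 773, 674, 591, 409
F(23) mod 856 = 409


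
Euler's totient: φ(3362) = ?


3362 = 2 × 41^2
Prime factors: 2, 41
φ(3362) = 3362 × (1-1/2) × (1-1/41)
= 3362 × 1/2 × 40/41 = 1640

φ(3362) = 1640


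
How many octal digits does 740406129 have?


740406129 in base 8 = 5410331561
Number of digits = 10

10 digits (base 8)


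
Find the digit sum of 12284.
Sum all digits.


1 + 2 + 2 + 8 + 4 = 17


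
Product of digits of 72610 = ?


7 × 2 × 6 × 1 × 0 = 0


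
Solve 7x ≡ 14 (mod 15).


GCD(7, 15) = 1, unique solution
a^(-1) mod 15 = 13
x = 13 * 14 mod 15 = 2

x ≡ 2 (mod 15)


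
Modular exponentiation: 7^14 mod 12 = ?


7^1 mod 12 = 7
7^2 mod 12 = 1
7^3 mod 12 = 7
7^4 mod 12 = 1
7^5 mod 12 = 7
7^6 mod 12 = 1
7^7 mod 12 = 7
7^8 mod 12 = 1
7^9 mod 12 = 7
7^10 mod 12 = 1
7^11 mod 12 = 7
7^12 mod 12 = 1
7^13 mod 12 = 7
7^14 mod 12 = 1


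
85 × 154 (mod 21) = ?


85 × 154 = 13090
13090 mod 21 = 7


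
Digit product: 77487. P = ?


7 × 7 × 4 × 8 × 7 = 10976


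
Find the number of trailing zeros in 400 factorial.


floor(400/5) = 80
floor(400/25) = 16
floor(400/125) = 3
Total = 99

99 trailing zeros


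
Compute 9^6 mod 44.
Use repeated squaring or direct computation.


9^1 mod 44 = 9
9^2 mod 44 = 37
9^3 mod 44 = 25
9^4 mod 44 = 5
9^5 mod 44 = 1
9^6 mod 44 = 9


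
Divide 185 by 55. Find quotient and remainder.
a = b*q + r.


185 = 55 * 3 + 20
Check: 165 + 20 = 185

q = 3, r = 20


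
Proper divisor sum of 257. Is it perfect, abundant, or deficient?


Proper divisors: 1
Sum = 1 = 1
1 < 257 → deficient

s(257) = 1 (deficient)


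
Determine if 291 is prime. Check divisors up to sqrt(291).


291 / 3 = 97 (exact division)
291 is NOT prime.

No, 291 is not prime


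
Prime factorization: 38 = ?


38 / 2 = 19
19 / 19 = 1
38 = 2 × 19


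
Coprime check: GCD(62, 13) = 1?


Euclidean algorithm:
62 = 4 * 13 + 10
13 = 1 * 10 + 3
10 = 3 * 3 + 1
3 = 3 * 1 + 0
GCD(62, 13) = 1

Yes, coprime (GCD = 1)


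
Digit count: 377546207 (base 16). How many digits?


377546207 in base 16 = 1680E5DF
Number of digits = 8

8 digits (base 16)


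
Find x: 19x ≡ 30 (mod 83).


GCD(19, 83) = 1, unique solution
a^(-1) mod 83 = 35
x = 35 * 30 mod 83 = 54

x ≡ 54 (mod 83)


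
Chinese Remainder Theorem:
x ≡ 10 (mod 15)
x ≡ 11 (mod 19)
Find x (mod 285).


M = 15*19 = 285
M1 = M/15 = 19, M2 = M/19 = 15
M1^(-1) mod 15 = 4, M2^(-1) mod 19 = 14
x = 10*19*4 + 11*15*14 = 3070
3070 mod 285 = 220
Check: 220 mod 15 = 10 ✓, 220 mod 19 = 11 ✓

x ≡ 220 (mod 285)


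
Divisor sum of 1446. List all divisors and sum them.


Divisors of 1446: 1, 2, 3, 6, 241, 482, 723, 1446
Sum = 1 + 2 + 3 + 6 + 241 + 482 + 723 + 1446 = 2904

σ(1446) = 2904


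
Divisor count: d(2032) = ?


2032 = 2^4 × 127^1
d(2032) = (4+1) × (1+1) = 10

10 divisors


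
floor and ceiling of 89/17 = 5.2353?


89/17 = 5.2353
floor = 5
ceil = 6

floor = 5, ceil = 6


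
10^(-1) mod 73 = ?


Use the extended Euclidean algorithm on (73, 10); each row r = 73*s + 10*t:
r=73, s=1, t=0
r=10, s=0, t=1
q=7: r=3, s=1, t=-7   [73*(1) + 10*(-7) = 3]
q=3: r=1, s=-3, t=22   [73*(-3) + 10*(22) = 1]
q=3: r=0, s=10, t=-73   [73*(10) + 10*(-73) = 0]
GCD = 1 with t = 22, so 10*(22) ≡ 1 (mod 73)
Inverse = 22 mod 73 = 22
Check: 10 * 22 = 220 ≡ 1 (mod 73)

10^(-1) ≡ 22 (mod 73)


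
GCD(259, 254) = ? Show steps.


259 = 1 * 254 + 5
254 = 50 * 5 + 4
5 = 1 * 4 + 1
4 = 4 * 1 + 0
GCD = 1


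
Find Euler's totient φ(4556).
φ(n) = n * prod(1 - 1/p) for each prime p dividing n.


4556 = 2^2 × 17 × 67
Prime factors: 2, 17, 67
φ(4556) = 4556 × (1-1/2) × (1-1/17) × (1-1/67)
= 4556 × 1/2 × 16/17 × 66/67 = 2112

φ(4556) = 2112


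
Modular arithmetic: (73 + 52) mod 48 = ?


73 + 52 = 125
125 mod 48 = 29


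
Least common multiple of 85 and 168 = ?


GCD(85, 168) = 1
LCM = 85*168/1 = 14280/1 = 14280

LCM = 14280


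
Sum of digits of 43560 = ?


4 + 3 + 5 + 6 + 0 = 18


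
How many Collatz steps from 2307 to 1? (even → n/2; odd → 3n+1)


2307 → 6922 → 3461 → 10384 → 5192 → 2596 → 1298 → 649 → 1948 → 974 → 487 → 1462 → 731 → 2194 → 1097 → 3292 → 1646 → 823 → 2470 → 1235 → 3706 → 1853 → 5560 → 2780 → 1390 → 695 → 2086 → 1043 → 3130 → 1565 → 4696 → 2348 → 1174 → 587 → 1762 → 881 → 2644 → 1322 → 661 → 1984 → 992 → 496 → 248 → 124 → 62 → 31 → 94 → 47 → 142 → 71 → 214 → 107 → 322 → 161 → 484 → 242 → 121 → 364 → 182 → 91 → 274 → 137 → 412 → 206 → 103 → 310 → 155 → 466 → 233 → 700 → 350 → 175 → 526 → 263 → 790 → 395 → 1186 → 593 → 1780 → 890 → 445 → 1336 → 668 → 334 → 167 → 502 → 251 → 754 → 377 → 1132 → 566 → 283 → 850 → 425 → 1276 → 638 → 319 → 958 → 479 → 1438 → 719 → 2158 → 1079 → 3238 → 1619 → 4858 → 2429 → 7288 → 3644 → 1822 → 911 → 2734 → 1367 → 4102 → 2051 → 6154 → 3077 → 9232 → 4616 → 2308 → 1154 → 577 → 1732 → 866 → 433 → 1300 → 650 → 325 → 976 → 488 → 244 → 122 → 61 → 184 → 92 → 46 → 23 → 70 → 35 → 106 → 53 → 160 → 80 → 40 → 20 → 10 → 5 → 16 → 8 → 4 → 2 → 1
Total steps = 151

151 steps


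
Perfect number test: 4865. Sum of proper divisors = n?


Proper divisors of 4865: 1, 5, 7, 35, 139, 695, 973
Sum = 1 + 5 + 7 + 35 + 139 + 695 + 973 = 1855

No, 4865 is not perfect (1855 ≠ 4865)


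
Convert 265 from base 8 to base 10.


265 (base 8) = 181 (decimal)
181 (decimal) = 181 (base 10)


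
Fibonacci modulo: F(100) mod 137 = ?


F(k) mod 137 for k=1..100:
1, 1, 2, 3, 5, 8, 13, 21, 34, 55, 89, 7, 96, 103, 62, 28, 90, 118, 71, 52, 123, 38, 24, 62, 86, 11, 97, 108, 68, 39, 107, 9, 116, 125, 104, 92, 59, 14, 73, 87, 23, 110, 133, 106, 102, 71, 36, 107, 6, 113, 119, 95, 77, 35, 112, 10, 122, 132, 117, 112, 92, 67, 22, 89, 111, 63, 37, 100, 0, 100, 100, 63, 26, 89, 115, 67, 45, 112, 20, 132, 15, 10, 25, 35, 60, 95, 18, 113, 131, 107, 101, 71, 35, 106, 4, 110, 114, 87, 64, 14
F(100) mod 137 = 14


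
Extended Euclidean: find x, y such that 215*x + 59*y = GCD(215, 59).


Tabular extended Euclidean (each row: r = 215*s + 59*t):
r=215, s=1, t=0
r=59, s=0, t=1
q=3: r=38, s=1, t=-3   [215*(1) + 59*(-3) = 38]
q=1: r=21, s=-1, t=4   [215*(-1) + 59*(4) = 21]
q=1: r=17, s=2, t=-7   [215*(2) + 59*(-7) = 17]
q=1: r=4, s=-3, t=11   [215*(-3) + 59*(11) = 4]
q=4: r=1, s=14, t=-51   [215*(14) + 59*(-51) = 1]
q=4: r=0, s=-59, t=215   [215*(-59) + 59*(215) = 0]
GCD = 1; from the row with r=1: x=14, y=-51
Check: 215*(14) + 59*(-51) = 3010 - 3009 = 1

GCD = 1, x = 14, y = -51


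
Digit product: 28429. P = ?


2 × 8 × 4 × 2 × 9 = 1152


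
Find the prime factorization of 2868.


2868 / 2 = 1434
1434 / 2 = 717
717 / 3 = 239
239 / 239 = 1
2868 = 2^2 × 3 × 239


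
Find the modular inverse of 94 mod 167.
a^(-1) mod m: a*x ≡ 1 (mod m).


Use the extended Euclidean algorithm on (167, 94); each row r = 167*s + 94*t:
r=167, s=1, t=0
r=94, s=0, t=1
q=1: r=73, s=1, t=-1   [167*(1) + 94*(-1) = 73]
q=1: r=21, s=-1, t=2   [167*(-1) + 94*(2) = 21]
q=3: r=10, s=4, t=-7   [167*(4) + 94*(-7) = 10]
q=2: r=1, s=-9, t=16   [167*(-9) + 94*(16) = 1]
q=10: r=0, s=94, t=-167   [167*(94) + 94*(-167) = 0]
GCD = 1 with t = 16, so 94*(16) ≡ 1 (mod 167)
Inverse = 16 mod 167 = 16
Check: 94 * 16 = 1504 ≡ 1 (mod 167)

94^(-1) ≡ 16 (mod 167)


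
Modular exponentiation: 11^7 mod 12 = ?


11^1 mod 12 = 11
11^2 mod 12 = 1
11^3 mod 12 = 11
11^4 mod 12 = 1
11^5 mod 12 = 11
11^6 mod 12 = 1
11^7 mod 12 = 11


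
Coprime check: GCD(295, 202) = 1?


Euclidean algorithm:
295 = 1 * 202 + 93
202 = 2 * 93 + 16
93 = 5 * 16 + 13
16 = 1 * 13 + 3
13 = 4 * 3 + 1
3 = 3 * 1 + 0
GCD(295, 202) = 1

Yes, coprime (GCD = 1)


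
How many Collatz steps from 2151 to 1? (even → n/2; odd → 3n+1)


2151 → 6454 → 3227 → 9682 → 4841 → 14524 → 7262 → 3631 → 10894 → 5447 → 16342 → 8171 → 24514 → 12257 → 36772 → 18386 → 9193 → 27580 → 13790 → 6895 → 20686 → 10343 → 31030 → 15515 → 46546 → 23273 → 69820 → 34910 → 17455 → 52366 → 26183 → 78550 → 39275 → 117826 → 58913 → 176740 → 88370 → 44185 → 132556 → 66278 → 33139 → 99418 → 49709 → 149128 → 74564 → 37282 → 18641 → 55924 → 27962 → 13981 → 41944 → 20972 → 10486 → 5243 → 15730 → 7865 → 23596 → 11798 → 5899 → 17698 → 8849 → 26548 → 13274 → 6637 → 19912 → 9956 → 4978 → 2489 → 7468 → 3734 → 1867 → 5602 → 2801 → 8404 → 4202 → 2101 → 6304 → 3152 → 1576 → 788 → 394 → 197 → 592 → 296 → 148 → 74 → 37 → 112 → 56 → 28 → 14 → 7 → 22 → 11 → 34 → 17 → 52 → 26 → 13 → 40 → 20 → 10 → 5 → 16 → 8 → 4 → 2 → 1
Total steps = 107

107 steps


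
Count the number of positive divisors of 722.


722 = 2^1 × 19^2
d(722) = (1+1) × (2+1) = 6

6 divisors


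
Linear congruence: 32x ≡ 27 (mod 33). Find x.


GCD(32, 33) = 1, unique solution
a^(-1) mod 33 = 32
x = 32 * 27 mod 33 = 6

x ≡ 6 (mod 33)


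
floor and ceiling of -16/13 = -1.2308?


-16/13 = -1.2308
floor = -2
ceil = -1

floor = -2, ceil = -1


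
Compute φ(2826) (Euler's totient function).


2826 = 2 × 3^2 × 157
Prime factors: 2, 3, 157
φ(2826) = 2826 × (1-1/2) × (1-1/3) × (1-1/157)
= 2826 × 1/2 × 2/3 × 156/157 = 936

φ(2826) = 936


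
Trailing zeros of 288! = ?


floor(288/5) = 57
floor(288/25) = 11
floor(288/125) = 2
Total = 70

70 trailing zeros


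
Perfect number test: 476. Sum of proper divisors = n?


Proper divisors of 476: 1, 2, 4, 7, 14, 17, 28, 34, 68, 119, 238
Sum = 1 + 2 + 4 + 7 + 14 + 17 + 28 + 34 + 68 + 119 + 238 = 532

No, 476 is not perfect (532 ≠ 476)


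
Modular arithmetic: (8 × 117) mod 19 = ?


8 × 117 = 936
936 mod 19 = 5


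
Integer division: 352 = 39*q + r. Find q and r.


352 = 39 * 9 + 1
Check: 351 + 1 = 352

q = 9, r = 1


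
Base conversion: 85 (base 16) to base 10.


85 (base 16) = 133 (decimal)
133 (decimal) = 133 (base 10)


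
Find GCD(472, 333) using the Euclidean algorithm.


472 = 1 * 333 + 139
333 = 2 * 139 + 55
139 = 2 * 55 + 29
55 = 1 * 29 + 26
29 = 1 * 26 + 3
26 = 8 * 3 + 2
3 = 1 * 2 + 1
2 = 2 * 1 + 0
GCD = 1


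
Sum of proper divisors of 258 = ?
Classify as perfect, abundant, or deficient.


Proper divisors: 1, 2, 3, 6, 43, 86, 129
Sum = 1 + 2 + 3 + 6 + 43 + 86 + 129 = 270
270 > 258 → abundant

s(258) = 270 (abundant)


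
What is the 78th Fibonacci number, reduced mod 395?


F(k) mod 395 for k=1..78:
1, 1, 2, 3, 5, 8, 13, 21, 34, 55, 89, 144, 233, 377, 215, 197, 17, 214, 231, 50, 281, 331, 217, 153, 370, 128, 103, 231, 334, 170, 109, 279, 388, 272, 265, 142, 12, 154, 166, 320, 91, 16, 107, 123, 230, 353, 188, 146, 334, 85, 24, 109, 133, 242, 375, 222, 202, 29, 231, 260, 96, 356, 57, 18, 75, 93, 168, 261, 34, 295, 329, 229, 163, 392, 160, 157, 317, 79
F(78) mod 395 = 79


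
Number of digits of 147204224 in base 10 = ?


147204224 has 9 digits in base 10
floor(log10(147204224)) + 1 = floor(8.1679) + 1 = 9

9 digits (base 10)


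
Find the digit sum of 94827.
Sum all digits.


9 + 4 + 8 + 2 + 7 = 30


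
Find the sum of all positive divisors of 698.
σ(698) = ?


Divisors of 698: 1, 2, 349, 698
Sum = 1 + 2 + 349 + 698 = 1050

σ(698) = 1050


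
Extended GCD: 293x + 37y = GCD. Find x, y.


Tabular extended Euclidean (each row: r = 293*s + 37*t):
r=293, s=1, t=0
r=37, s=0, t=1
q=7: r=34, s=1, t=-7   [293*(1) + 37*(-7) = 34]
q=1: r=3, s=-1, t=8   [293*(-1) + 37*(8) = 3]
q=11: r=1, s=12, t=-95   [293*(12) + 37*(-95) = 1]
q=3: r=0, s=-37, t=293   [293*(-37) + 37*(293) = 0]
GCD = 1; from the row with r=1: x=12, y=-95
Check: 293*(12) + 37*(-95) = 3516 - 3515 = 1

GCD = 1, x = 12, y = -95


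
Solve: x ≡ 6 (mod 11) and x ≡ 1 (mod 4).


M = 11*4 = 44
M1 = M/11 = 4, M2 = M/4 = 11
M1^(-1) mod 11 = 3, M2^(-1) mod 4 = 3
x = 6*4*3 + 1*11*3 = 105
105 mod 44 = 17
Check: 17 mod 11 = 6 ✓, 17 mod 4 = 1 ✓

x ≡ 17 (mod 44)


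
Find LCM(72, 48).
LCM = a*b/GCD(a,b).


GCD(72, 48) = 24
LCM = 72*48/24 = 3456/24 = 144

LCM = 144


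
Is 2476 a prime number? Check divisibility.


2476 / 2 = 1238 (exact division)
2476 is NOT prime.

No, 2476 is not prime


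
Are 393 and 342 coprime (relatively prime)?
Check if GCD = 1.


Euclidean algorithm:
393 = 1 * 342 + 51
342 = 6 * 51 + 36
51 = 1 * 36 + 15
36 = 2 * 15 + 6
15 = 2 * 6 + 3
6 = 2 * 3 + 0
GCD(393, 342) = 3

No, not coprime (GCD = 3)


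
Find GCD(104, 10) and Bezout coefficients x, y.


Tabular extended Euclidean (each row: r = 104*s + 10*t):
r=104, s=1, t=0
r=10, s=0, t=1
q=10: r=4, s=1, t=-10   [104*(1) + 10*(-10) = 4]
q=2: r=2, s=-2, t=21   [104*(-2) + 10*(21) = 2]
q=2: r=0, s=5, t=-52   [104*(5) + 10*(-52) = 0]
GCD = 2; from the row with r=2: x=-2, y=21
Check: 104*(-2) + 10*(21) = -208 + 210 = 2

GCD = 2, x = -2, y = 21


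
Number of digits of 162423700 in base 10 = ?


162423700 has 9 digits in base 10
floor(log10(162423700)) + 1 = floor(8.2106) + 1 = 9

9 digits (base 10)


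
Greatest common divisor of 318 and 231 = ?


318 = 1 * 231 + 87
231 = 2 * 87 + 57
87 = 1 * 57 + 30
57 = 1 * 30 + 27
30 = 1 * 27 + 3
27 = 9 * 3 + 0
GCD = 3


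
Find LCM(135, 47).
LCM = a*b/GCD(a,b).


GCD(135, 47) = 1
LCM = 135*47/1 = 6345/1 = 6345

LCM = 6345


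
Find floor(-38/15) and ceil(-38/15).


-38/15 = -2.5333
floor = -3
ceil = -2

floor = -3, ceil = -2


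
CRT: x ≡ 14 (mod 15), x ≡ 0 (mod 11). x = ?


M = 15*11 = 165
M1 = M/15 = 11, M2 = M/11 = 15
M1^(-1) mod 15 = 11, M2^(-1) mod 11 = 3
x = 14*11*11 + 0*15*3 = 1694
1694 mod 165 = 44
Check: 44 mod 15 = 14 ✓, 44 mod 11 = 0 ✓

x ≡ 44 (mod 165)


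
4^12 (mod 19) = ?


4^1 mod 19 = 4
4^2 mod 19 = 16
4^3 mod 19 = 7
4^4 mod 19 = 9
4^5 mod 19 = 17
4^6 mod 19 = 11
4^7 mod 19 = 6
4^8 mod 19 = 5
4^9 mod 19 = 1
4^10 mod 19 = 4
4^11 mod 19 = 16
4^12 mod 19 = 7


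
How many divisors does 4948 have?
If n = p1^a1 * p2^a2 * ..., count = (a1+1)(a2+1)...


4948 = 2^2 × 1237^1
d(4948) = (2+1) × (1+1) = 6

6 divisors


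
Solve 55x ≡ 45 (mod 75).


GCD(55, 75) = 5 divides 45
Divide: 11x ≡ 9 (mod 15)
x ≡ 9 (mod 15)


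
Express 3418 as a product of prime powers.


3418 / 2 = 1709
1709 / 1709 = 1
3418 = 2 × 1709


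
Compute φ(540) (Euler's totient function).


540 = 2^2 × 3^3 × 5
Prime factors: 2, 3, 5
φ(540) = 540 × (1-1/2) × (1-1/3) × (1-1/5)
= 540 × 1/2 × 2/3 × 4/5 = 144

φ(540) = 144


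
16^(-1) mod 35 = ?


Use the extended Euclidean algorithm on (35, 16); each row r = 35*s + 16*t:
r=35, s=1, t=0
r=16, s=0, t=1
q=2: r=3, s=1, t=-2   [35*(1) + 16*(-2) = 3]
q=5: r=1, s=-5, t=11   [35*(-5) + 16*(11) = 1]
q=3: r=0, s=16, t=-35   [35*(16) + 16*(-35) = 0]
GCD = 1 with t = 11, so 16*(11) ≡ 1 (mod 35)
Inverse = 11 mod 35 = 11
Check: 16 * 11 = 176 ≡ 1 (mod 35)

16^(-1) ≡ 11 (mod 35)


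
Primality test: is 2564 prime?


2564 / 2 = 1282 (exact division)
2564 is NOT prime.

No, 2564 is not prime


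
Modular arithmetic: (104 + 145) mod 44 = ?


104 + 145 = 249
249 mod 44 = 29


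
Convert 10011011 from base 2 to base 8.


10011011 (base 2) = 155 (decimal)
155 (decimal) = 233 (base 8)


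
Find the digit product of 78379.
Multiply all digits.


7 × 8 × 3 × 7 × 9 = 10584


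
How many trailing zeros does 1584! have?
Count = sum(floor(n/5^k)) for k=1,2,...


floor(1584/5) = 316
floor(1584/25) = 63
floor(1584/125) = 12
floor(1584/625) = 2
Total = 393

393 trailing zeros


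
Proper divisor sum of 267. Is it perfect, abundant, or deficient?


Proper divisors: 1, 3, 89
Sum = 1 + 3 + 89 = 93
93 < 267 → deficient

s(267) = 93 (deficient)


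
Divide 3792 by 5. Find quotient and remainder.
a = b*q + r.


3792 = 5 * 758 + 2
Check: 3790 + 2 = 3792

q = 758, r = 2


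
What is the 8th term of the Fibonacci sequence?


Sequence: 1, 1, 2, 3, 5, 8, 13, 21
F(8) = 21


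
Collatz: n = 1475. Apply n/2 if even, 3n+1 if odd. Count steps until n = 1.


1475 → 4426 → 2213 → 6640 → 3320 → 1660 → 830 → 415 → 1246 → 623 → 1870 → 935 → 2806 → 1403 → 4210 → 2105 → 6316 → 3158 → 1579 → 4738 → 2369 → 7108 → 3554 → 1777 → 5332 → 2666 → 1333 → 4000 → 2000 → 1000 → 500 → 250 → 125 → 376 → 188 → 94 → 47 → 142 → 71 → 214 → 107 → 322 → 161 → 484 → 242 → 121 → 364 → 182 → 91 → 274 → 137 → 412 → 206 → 103 → 310 → 155 → 466 → 233 → 700 → 350 → 175 → 526 → 263 → 790 → 395 → 1186 → 593 → 1780 → 890 → 445 → 1336 → 668 → 334 → 167 → 502 → 251 → 754 → 377 → 1132 → 566 → 283 → 850 → 425 → 1276 → 638 → 319 → 958 → 479 → 1438 → 719 → 2158 → 1079 → 3238 → 1619 → 4858 → 2429 → 7288 → 3644 → 1822 → 911 → 2734 → 1367 → 4102 → 2051 → 6154 → 3077 → 9232 → 4616 → 2308 → 1154 → 577 → 1732 → 866 → 433 → 1300 → 650 → 325 → 976 → 488 → 244 → 122 → 61 → 184 → 92 → 46 → 23 → 70 → 35 → 106 → 53 → 160 → 80 → 40 → 20 → 10 → 5 → 16 → 8 → 4 → 2 → 1
Total steps = 140

140 steps


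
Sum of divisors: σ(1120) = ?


Divisors of 1120: 1, 2, 4, 5, 7, 8, 10, 14, 16, 20, 28, 32, 35, 40, 56, 70, 80, 112, 140, 160, 224, 280, 560, 1120
Sum = 1 + 2 + 4 + 5 + 7 + 8 + 10 + 14 + 16 + 20 + 28 + 32 + 35 + 40 + 56 + 70 + 80 + 112 + 140 + 160 + 224 + 280 + 560 + 1120 = 3024

σ(1120) = 3024


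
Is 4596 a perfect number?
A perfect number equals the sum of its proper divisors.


Proper divisors of 4596: 1, 2, 3, 4, 6, 12, 383, 766, 1149, 1532, 2298
Sum = 1 + 2 + 3 + 4 + 6 + 12 + 383 + 766 + 1149 + 1532 + 2298 = 6156

No, 4596 is not perfect (6156 ≠ 4596)


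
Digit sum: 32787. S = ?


3 + 2 + 7 + 8 + 7 = 27


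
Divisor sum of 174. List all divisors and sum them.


Divisors of 174: 1, 2, 3, 6, 29, 58, 87, 174
Sum = 1 + 2 + 3 + 6 + 29 + 58 + 87 + 174 = 360

σ(174) = 360


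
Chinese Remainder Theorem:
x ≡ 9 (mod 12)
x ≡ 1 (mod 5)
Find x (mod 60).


M = 12*5 = 60
M1 = M/12 = 5, M2 = M/5 = 12
M1^(-1) mod 12 = 5, M2^(-1) mod 5 = 3
x = 9*5*5 + 1*12*3 = 261
261 mod 60 = 21
Check: 21 mod 12 = 9 ✓, 21 mod 5 = 1 ✓

x ≡ 21 (mod 60)


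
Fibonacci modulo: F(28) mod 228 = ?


F(k) mod 228 for k=1..28:
1, 1, 2, 3, 5, 8, 13, 21, 34, 55, 89, 144, 5, 149, 154, 75, 1, 76, 77, 153, 2, 155, 157, 84, 13, 97, 110, 207
F(28) mod 228 = 207


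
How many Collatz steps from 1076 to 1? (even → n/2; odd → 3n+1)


1076 → 538 → 269 → 808 → 404 → 202 → 101 → 304 → 152 → 76 → 38 → 19 → 58 → 29 → 88 → 44 → 22 → 11 → 34 → 17 → 52 → 26 → 13 → 40 → 20 → 10 → 5 → 16 → 8 → 4 → 2 → 1
Total steps = 31

31 steps


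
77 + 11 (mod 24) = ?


77 + 11 = 88
88 mod 24 = 16


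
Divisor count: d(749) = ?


749 = 7^1 × 107^1
d(749) = (1+1) × (1+1) = 4

4 divisors


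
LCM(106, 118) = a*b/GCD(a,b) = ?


GCD(106, 118) = 2
LCM = 106*118/2 = 12508/2 = 6254

LCM = 6254


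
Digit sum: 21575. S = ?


2 + 1 + 5 + 7 + 5 = 20


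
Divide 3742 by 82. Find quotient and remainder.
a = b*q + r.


3742 = 82 * 45 + 52
Check: 3690 + 52 = 3742

q = 45, r = 52


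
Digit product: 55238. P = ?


5 × 5 × 2 × 3 × 8 = 1200


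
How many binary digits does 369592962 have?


369592962 in base 2 = 10110000001111000101010000010
Number of digits = 29

29 digits (base 2)


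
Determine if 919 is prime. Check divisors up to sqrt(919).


Check divisors up to sqrt(919) = 30.3150
No divisors found.
919 is prime.

Yes, 919 is prime


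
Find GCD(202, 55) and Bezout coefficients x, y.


Tabular extended Euclidean (each row: r = 202*s + 55*t):
r=202, s=1, t=0
r=55, s=0, t=1
q=3: r=37, s=1, t=-3   [202*(1) + 55*(-3) = 37]
q=1: r=18, s=-1, t=4   [202*(-1) + 55*(4) = 18]
q=2: r=1, s=3, t=-11   [202*(3) + 55*(-11) = 1]
q=18: r=0, s=-55, t=202   [202*(-55) + 55*(202) = 0]
GCD = 1; from the row with r=1: x=3, y=-11
Check: 202*(3) + 55*(-11) = 606 - 605 = 1

GCD = 1, x = 3, y = -11


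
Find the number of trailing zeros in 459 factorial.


floor(459/5) = 91
floor(459/25) = 18
floor(459/125) = 3
Total = 112

112 trailing zeros


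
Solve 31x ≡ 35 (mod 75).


GCD(31, 75) = 1, unique solution
a^(-1) mod 75 = 46
x = 46 * 35 mod 75 = 35

x ≡ 35 (mod 75)


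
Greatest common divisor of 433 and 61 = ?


433 = 7 * 61 + 6
61 = 10 * 6 + 1
6 = 6 * 1 + 0
GCD = 1


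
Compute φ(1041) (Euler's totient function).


1041 = 3 × 347
Prime factors: 3, 347
φ(1041) = 1041 × (1-1/3) × (1-1/347)
= 1041 × 2/3 × 346/347 = 692

φ(1041) = 692


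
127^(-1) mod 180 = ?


Use the extended Euclidean algorithm on (180, 127); each row r = 180*s + 127*t:
r=180, s=1, t=0
r=127, s=0, t=1
q=1: r=53, s=1, t=-1   [180*(1) + 127*(-1) = 53]
q=2: r=21, s=-2, t=3   [180*(-2) + 127*(3) = 21]
q=2: r=11, s=5, t=-7   [180*(5) + 127*(-7) = 11]
q=1: r=10, s=-7, t=10   [180*(-7) + 127*(10) = 10]
q=1: r=1, s=12, t=-17   [180*(12) + 127*(-17) = 1]
q=10: r=0, s=-127, t=180   [180*(-127) + 127*(180) = 0]
GCD = 1 with t = -17, so 127*(-17) ≡ 1 (mod 180)
Inverse = -17 mod 180 = 163
Check: 127 * 163 = 20701 ≡ 1 (mod 180)

127^(-1) ≡ 163 (mod 180)


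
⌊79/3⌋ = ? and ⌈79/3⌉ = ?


79/3 = 26.3333
floor = 26
ceil = 27

floor = 26, ceil = 27


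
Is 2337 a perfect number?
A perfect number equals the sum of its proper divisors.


Proper divisors of 2337: 1, 3, 19, 41, 57, 123, 779
Sum = 1 + 3 + 19 + 41 + 57 + 123 + 779 = 1023

No, 2337 is not perfect (1023 ≠ 2337)


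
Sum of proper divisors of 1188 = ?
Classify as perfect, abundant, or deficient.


Proper divisors: 1, 2, 3, 4, 6, 9, 11, 12, 18, 22, 27, 33, 36, 44, 54, 66, 99, 108, 132, 198, 297, 396, 594
Sum = 1 + 2 + 3 + 4 + 6 + 9 + 11 + 12 + 18 + 22 + 27 + 33 + 36 + 44 + 54 + 66 + 99 + 108 + 132 + 198 + 297 + 396 + 594 = 2172
2172 > 1188 → abundant

s(1188) = 2172 (abundant)


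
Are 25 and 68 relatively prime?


Euclidean algorithm:
68 = 2 * 25 + 18
25 = 1 * 18 + 7
18 = 2 * 7 + 4
7 = 1 * 4 + 3
4 = 1 * 3 + 1
3 = 3 * 1 + 0
GCD(25, 68) = 1

Yes, coprime (GCD = 1)


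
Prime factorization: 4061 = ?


4061 / 31 = 131
131 / 131 = 1
4061 = 31 × 131


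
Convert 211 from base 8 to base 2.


211 (base 8) = 137 (decimal)
137 (decimal) = 10001001 (base 2)


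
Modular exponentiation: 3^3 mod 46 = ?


3^1 mod 46 = 3
3^2 mod 46 = 9
3^3 mod 46 = 27


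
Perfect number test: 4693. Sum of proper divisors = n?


Proper divisors of 4693: 1, 13, 19, 247, 361
Sum = 1 + 13 + 19 + 247 + 361 = 641

No, 4693 is not perfect (641 ≠ 4693)


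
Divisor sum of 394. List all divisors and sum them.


Divisors of 394: 1, 2, 197, 394
Sum = 1 + 2 + 197 + 394 = 594

σ(394) = 594


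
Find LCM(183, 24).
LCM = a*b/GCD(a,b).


GCD(183, 24) = 3
LCM = 183*24/3 = 4392/3 = 1464

LCM = 1464


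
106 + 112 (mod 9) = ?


106 + 112 = 218
218 mod 9 = 2


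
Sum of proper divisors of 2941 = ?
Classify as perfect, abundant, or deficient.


Proper divisors: 1, 17, 173
Sum = 1 + 17 + 173 = 191
191 < 2941 → deficient

s(2941) = 191 (deficient)


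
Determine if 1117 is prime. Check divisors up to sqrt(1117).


Check divisors up to sqrt(1117) = 33.4215
No divisors found.
1117 is prime.

Yes, 1117 is prime


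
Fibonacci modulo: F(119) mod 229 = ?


F(k) mod 229 for k=1..119:
1, 1, 2, 3, 5, 8, 13, 21, 34, 55, 89, 144, 4, 148, 152, 71, 223, 65, 59, 124, 183, 78, 32, 110, 142, 23, 165, 188, 124, 83, 207, 61, 39, 100, 139, 10, 149, 159, 79, 9, 88, 97, 185, 53, 9, 62, 71, 133, 204, 108, 83, 191, 45, 7, 52, 59, 111, 170, 52, 222, 45, 38, 83, 121, 204, 96, 71, 167, 9, 176, 185, 132, 88, 220, 79, 70, 149, 219, 139, 129, 39, 168, 207, 146, 124, 41, 165, 206, 142, 119, 32, 151, 183, 105, 59, 164, 223, 158, 152, 81, 4, 85, 89, 174, 34, 208, 13, 221, 5, 226, 2, 228, 1, 0, 1, 1, 2, 3, 5
F(119) mod 229 = 5


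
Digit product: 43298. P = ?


4 × 3 × 2 × 9 × 8 = 1728


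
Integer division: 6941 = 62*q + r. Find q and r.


6941 = 62 * 111 + 59
Check: 6882 + 59 = 6941

q = 111, r = 59


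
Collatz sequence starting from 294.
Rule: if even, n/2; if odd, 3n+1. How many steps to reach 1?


294 → 147 → 442 → 221 → 664 → 332 → 166 → 83 → 250 → 125 → 376 → 188 → 94 → 47 → 142 → 71 → 214 → 107 → 322 → 161 → 484 → 242 → 121 → 364 → 182 → 91 → 274 → 137 → 412 → 206 → 103 → 310 → 155 → 466 → 233 → 700 → 350 → 175 → 526 → 263 → 790 → 395 → 1186 → 593 → 1780 → 890 → 445 → 1336 → 668 → 334 → 167 → 502 → 251 → 754 → 377 → 1132 → 566 → 283 → 850 → 425 → 1276 → 638 → 319 → 958 → 479 → 1438 → 719 → 2158 → 1079 → 3238 → 1619 → 4858 → 2429 → 7288 → 3644 → 1822 → 911 → 2734 → 1367 → 4102 → 2051 → 6154 → 3077 → 9232 → 4616 → 2308 → 1154 → 577 → 1732 → 866 → 433 → 1300 → 650 → 325 → 976 → 488 → 244 → 122 → 61 → 184 → 92 → 46 → 23 → 70 → 35 → 106 → 53 → 160 → 80 → 40 → 20 → 10 → 5 → 16 → 8 → 4 → 2 → 1
Total steps = 117

117 steps


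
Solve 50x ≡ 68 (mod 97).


GCD(50, 97) = 1, unique solution
a^(-1) mod 97 = 33
x = 33 * 68 mod 97 = 13

x ≡ 13 (mod 97)


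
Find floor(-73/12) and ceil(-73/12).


-73/12 = -6.0833
floor = -7
ceil = -6

floor = -7, ceil = -6


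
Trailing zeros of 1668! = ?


floor(1668/5) = 333
floor(1668/25) = 66
floor(1668/125) = 13
floor(1668/625) = 2
Total = 414

414 trailing zeros


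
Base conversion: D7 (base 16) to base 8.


D7 (base 16) = 215 (decimal)
215 (decimal) = 327 (base 8)


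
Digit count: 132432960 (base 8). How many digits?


132432960 in base 8 = 771142100
Number of digits = 9

9 digits (base 8)


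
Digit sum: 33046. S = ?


3 + 3 + 0 + 4 + 6 = 16


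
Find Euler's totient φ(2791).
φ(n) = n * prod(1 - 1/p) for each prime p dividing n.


2791 = 2791
Prime factors: 2791
φ(2791) = 2791 × (1-1/2791)
= 2791 × 2790/2791 = 2790

φ(2791) = 2790


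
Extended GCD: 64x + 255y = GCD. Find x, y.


Tabular extended Euclidean (each row: r = 64*s + 255*t):
r=64, s=1, t=0
r=255, s=0, t=1
q=0: r=64, s=1, t=0   [64*(1) + 255*(0) = 64]
q=3: r=63, s=-3, t=1   [64*(-3) + 255*(1) = 63]
q=1: r=1, s=4, t=-1   [64*(4) + 255*(-1) = 1]
q=63: r=0, s=-255, t=64   [64*(-255) + 255*(64) = 0]
GCD = 1; from the row with r=1: x=4, y=-1
Check: 64*(4) + 255*(-1) = 256 - 255 = 1

GCD = 1, x = 4, y = -1


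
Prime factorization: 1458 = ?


1458 / 2 = 729
729 / 3 = 243
243 / 3 = 81
81 / 3 = 27
27 / 3 = 9
9 / 3 = 3
3 / 3 = 1
1458 = 2 × 3^6


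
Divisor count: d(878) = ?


878 = 2^1 × 439^1
d(878) = (1+1) × (1+1) = 4

4 divisors


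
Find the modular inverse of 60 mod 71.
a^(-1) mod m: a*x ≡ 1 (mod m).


Use the extended Euclidean algorithm on (71, 60); each row r = 71*s + 60*t:
r=71, s=1, t=0
r=60, s=0, t=1
q=1: r=11, s=1, t=-1   [71*(1) + 60*(-1) = 11]
q=5: r=5, s=-5, t=6   [71*(-5) + 60*(6) = 5]
q=2: r=1, s=11, t=-13   [71*(11) + 60*(-13) = 1]
q=5: r=0, s=-60, t=71   [71*(-60) + 60*(71) = 0]
GCD = 1 with t = -13, so 60*(-13) ≡ 1 (mod 71)
Inverse = -13 mod 71 = 58
Check: 60 * 58 = 3480 ≡ 1 (mod 71)

60^(-1) ≡ 58 (mod 71)


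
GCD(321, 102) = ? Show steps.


321 = 3 * 102 + 15
102 = 6 * 15 + 12
15 = 1 * 12 + 3
12 = 4 * 3 + 0
GCD = 3


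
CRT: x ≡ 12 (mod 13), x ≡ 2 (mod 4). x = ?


M = 13*4 = 52
M1 = M/13 = 4, M2 = M/4 = 13
M1^(-1) mod 13 = 10, M2^(-1) mod 4 = 1
x = 12*4*10 + 2*13*1 = 506
506 mod 52 = 38
Check: 38 mod 13 = 12 ✓, 38 mod 4 = 2 ✓

x ≡ 38 (mod 52)


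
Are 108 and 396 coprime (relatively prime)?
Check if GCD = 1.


Euclidean algorithm:
396 = 3 * 108 + 72
108 = 1 * 72 + 36
72 = 2 * 36 + 0
GCD(108, 396) = 36

No, not coprime (GCD = 36)


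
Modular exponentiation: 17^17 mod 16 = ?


17^1 mod 16 = 1
17^2 mod 16 = 1
17^3 mod 16 = 1
17^4 mod 16 = 1
17^5 mod 16 = 1
17^6 mod 16 = 1
17^7 mod 16 = 1
17^8 mod 16 = 1
17^9 mod 16 = 1
17^10 mod 16 = 1
17^11 mod 16 = 1
17^12 mod 16 = 1
17^13 mod 16 = 1
17^14 mod 16 = 1
17^15 mod 16 = 1
17^16 mod 16 = 1
17^17 mod 16 = 1


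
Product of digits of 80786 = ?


8 × 0 × 7 × 8 × 6 = 0


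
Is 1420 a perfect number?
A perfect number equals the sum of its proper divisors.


Proper divisors of 1420: 1, 2, 4, 5, 10, 20, 71, 142, 284, 355, 710
Sum = 1 + 2 + 4 + 5 + 10 + 20 + 71 + 142 + 284 + 355 + 710 = 1604

No, 1420 is not perfect (1604 ≠ 1420)


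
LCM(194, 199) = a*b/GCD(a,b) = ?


GCD(194, 199) = 1
LCM = 194*199/1 = 38606/1 = 38606

LCM = 38606


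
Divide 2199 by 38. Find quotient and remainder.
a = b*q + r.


2199 = 38 * 57 + 33
Check: 2166 + 33 = 2199

q = 57, r = 33


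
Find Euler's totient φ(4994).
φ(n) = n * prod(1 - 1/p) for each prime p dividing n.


4994 = 2 × 11 × 227
Prime factors: 2, 11, 227
φ(4994) = 4994 × (1-1/2) × (1-1/11) × (1-1/227)
= 4994 × 1/2 × 10/11 × 226/227 = 2260

φ(4994) = 2260


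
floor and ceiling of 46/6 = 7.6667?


46/6 = 7.6667
floor = 7
ceil = 8

floor = 7, ceil = 8


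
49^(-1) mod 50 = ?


Use the extended Euclidean algorithm on (50, 49); each row r = 50*s + 49*t:
r=50, s=1, t=0
r=49, s=0, t=1
q=1: r=1, s=1, t=-1   [50*(1) + 49*(-1) = 1]
q=49: r=0, s=-49, t=50   [50*(-49) + 49*(50) = 0]
GCD = 1 with t = -1, so 49*(-1) ≡ 1 (mod 50)
Inverse = -1 mod 50 = 49
Check: 49 * 49 = 2401 ≡ 1 (mod 50)

49^(-1) ≡ 49 (mod 50)


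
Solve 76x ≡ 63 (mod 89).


GCD(76, 89) = 1, unique solution
a^(-1) mod 89 = 41
x = 41 * 63 mod 89 = 2

x ≡ 2 (mod 89)


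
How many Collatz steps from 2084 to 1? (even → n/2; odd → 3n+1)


2084 → 1042 → 521 → 1564 → 782 → 391 → 1174 → 587 → 1762 → 881 → 2644 → 1322 → 661 → 1984 → 992 → 496 → 248 → 124 → 62 → 31 → 94 → 47 → 142 → 71 → 214 → 107 → 322 → 161 → 484 → 242 → 121 → 364 → 182 → 91 → 274 → 137 → 412 → 206 → 103 → 310 → 155 → 466 → 233 → 700 → 350 → 175 → 526 → 263 → 790 → 395 → 1186 → 593 → 1780 → 890 → 445 → 1336 → 668 → 334 → 167 → 502 → 251 → 754 → 377 → 1132 → 566 → 283 → 850 → 425 → 1276 → 638 → 319 → 958 → 479 → 1438 → 719 → 2158 → 1079 → 3238 → 1619 → 4858 → 2429 → 7288 → 3644 → 1822 → 911 → 2734 → 1367 → 4102 → 2051 → 6154 → 3077 → 9232 → 4616 → 2308 → 1154 → 577 → 1732 → 866 → 433 → 1300 → 650 → 325 → 976 → 488 → 244 → 122 → 61 → 184 → 92 → 46 → 23 → 70 → 35 → 106 → 53 → 160 → 80 → 40 → 20 → 10 → 5 → 16 → 8 → 4 → 2 → 1
Total steps = 125

125 steps
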